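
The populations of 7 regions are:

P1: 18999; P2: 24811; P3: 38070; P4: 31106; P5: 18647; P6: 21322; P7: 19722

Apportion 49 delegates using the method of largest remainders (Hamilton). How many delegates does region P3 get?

Standard divisor: 172677 ÷ 49 ≈ 3524.02.
Standard quotas: P1 5.3913, P2 7.0405, P3 10.8030, P4 8.8269, P5 5.2914, P6 6.0505, P7 5.5964.
Lower quotas: P1 5, P2 7, P3 10, P4 8, P5 5, P6 6, P7 5 (sum 46, leaving 3 seats).
Remainders in descending order: P4 0.8269, P3 0.8030, P7 0.5964, P1 0.3913, P5 0.2914, P6 0.0505, P2 0.0405.
The surplus seats go to P4, P3, P7.
P3 receives 11.

11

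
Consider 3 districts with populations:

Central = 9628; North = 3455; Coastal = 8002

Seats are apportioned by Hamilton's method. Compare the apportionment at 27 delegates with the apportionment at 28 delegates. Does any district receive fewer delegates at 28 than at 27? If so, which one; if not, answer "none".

At 27 seats: Central 12, North 5, Coastal 10.
At 28 seats: Central 13, North 4, Coastal 11.
North drops from 5 to 4.

North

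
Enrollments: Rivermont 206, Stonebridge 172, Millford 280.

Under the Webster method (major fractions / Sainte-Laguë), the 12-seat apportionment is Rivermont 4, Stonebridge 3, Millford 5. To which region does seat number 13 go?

Priority for the next seat is population ÷ (current seats + 0.5).
Priorities: Rivermont 45.778, Stonebridge 49.143, Millford 50.909.
Highest priority: Millford.

Millford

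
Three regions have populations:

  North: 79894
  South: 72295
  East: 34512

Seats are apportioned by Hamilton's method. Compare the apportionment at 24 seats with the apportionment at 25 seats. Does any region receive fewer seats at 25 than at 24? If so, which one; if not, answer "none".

At 24 seats: North 10, South 9, East 5.
At 25 seats: North 11, South 10, East 4.
East drops from 5 to 4.

East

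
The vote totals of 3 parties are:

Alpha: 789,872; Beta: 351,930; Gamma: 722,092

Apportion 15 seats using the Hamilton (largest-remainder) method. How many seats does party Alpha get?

6

Standard divisor: 1863894 ÷ 15 ≈ 124259.6.
Standard quotas: Alpha 6.3566, Beta 2.8322, Gamma 5.8112.
Lower quotas: Alpha 6, Beta 2, Gamma 5 (sum 13, leaving 2 seats).
Remainders in descending order: Beta 0.8322, Gamma 0.8112, Alpha 0.3566.
Largest remainders: Beta, Gamma receive the extra seats.
Alpha receives 6.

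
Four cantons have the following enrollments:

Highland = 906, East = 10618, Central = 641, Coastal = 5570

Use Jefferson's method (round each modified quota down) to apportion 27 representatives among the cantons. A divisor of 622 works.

Highland 1, East 17, Central 1, Coastal 8

With modified divisor 622: modified quotas Highland 1.457, East 17.071, Central 1.031, Coastal 8.955.
Rounding down: Highland 1, East 17, Central 1, Coastal 8 (total 27).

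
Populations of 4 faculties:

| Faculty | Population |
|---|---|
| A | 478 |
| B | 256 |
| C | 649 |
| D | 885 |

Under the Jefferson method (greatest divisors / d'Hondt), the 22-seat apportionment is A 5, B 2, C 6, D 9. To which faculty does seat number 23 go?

Priority for the next seat is population ÷ (current seats + 1).
Priorities: A 79.667, B 85.333, C 92.714, D 88.500.
Highest priority: C.

C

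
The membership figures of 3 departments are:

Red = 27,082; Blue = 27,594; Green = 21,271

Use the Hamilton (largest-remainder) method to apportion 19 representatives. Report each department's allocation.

Red 7; Blue 7; Green 5

Standard divisor: 75947 ÷ 19 ≈ 3997.211.
Standard quotas: Red 6.7752, Blue 6.9033, Green 5.3215.
Lower quotas: Red 6, Blue 6, Green 5 (sum 17, leaving 2 seats).
Remainders in descending order: Blue 0.9033, Red 0.7752, Green 0.3215.
Largest remainders: Blue, Red receive the extra seats.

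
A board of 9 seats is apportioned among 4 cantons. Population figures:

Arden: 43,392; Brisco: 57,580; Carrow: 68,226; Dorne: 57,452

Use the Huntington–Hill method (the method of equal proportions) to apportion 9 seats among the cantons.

Arden=2, Brisco=2, Carrow=3, Dorne=2

With divisor 25680: modified quotas Arden 1.690, Brisco 2.242, Carrow 2.657, Dorne 2.237.
Geometric-mean thresholds: Arden √(1·2)=1.414, Brisco √(2·3)=2.449, Carrow √(2·3)=2.449, Dorne √(2·3)=2.449.
Each quota rounded against its threshold gives Arden 2, Brisco 2, Carrow 3, Dorne 2 (total 9).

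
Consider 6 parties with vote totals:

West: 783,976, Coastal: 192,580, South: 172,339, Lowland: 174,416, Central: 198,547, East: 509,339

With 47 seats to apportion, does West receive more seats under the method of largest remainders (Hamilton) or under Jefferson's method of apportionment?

Jefferson

Hamilton: West 18, Coastal 4, South 4, Lowland 4, Central 5, East 12.
Jefferson: West 19, Coastal 4, South 4, Lowland 4, Central 4, East 12.
West gets 18 under Hamilton and 19 under Jefferson.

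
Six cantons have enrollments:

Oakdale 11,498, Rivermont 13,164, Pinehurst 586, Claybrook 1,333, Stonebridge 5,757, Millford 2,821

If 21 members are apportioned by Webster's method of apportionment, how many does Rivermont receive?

Standard divisor 35159/21 ≈ 1674.238; standard quotas: Oakdale 6.868, Rivermont 7.863, Pinehurst 0.350, Claybrook 0.796, Stonebridge 3.439, Millford 1.685.
Rounding to the nearest integer gives Oakdale 7, Rivermont 8, Pinehurst 0, Claybrook 1, Stonebridge 3, Millford 2 — total 21, matching the house size, so no adjustment is needed.
Rivermont receives 8.

8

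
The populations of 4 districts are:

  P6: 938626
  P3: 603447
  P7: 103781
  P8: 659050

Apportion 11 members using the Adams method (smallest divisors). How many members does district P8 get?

Standard divisor 2304904/11 ≈ 209536.727; standard quotas: P6 4.480, P3 2.880, P7 0.495, P8 3.145.
Rounding up gives 5, 3, 1, 4 = 13 seats, so the divisor must be adjusted.
With modified divisor 268200: modified quotas P6 3.500, P3 2.250, P7 0.387, P8 2.457.
Rounding up: P6 4, P3 3, P7 1, P8 3 (total 11).
P8 receives 3.

3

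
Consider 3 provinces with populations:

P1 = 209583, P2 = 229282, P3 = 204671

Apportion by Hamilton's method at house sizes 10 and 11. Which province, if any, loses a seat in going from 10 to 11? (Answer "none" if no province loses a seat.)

At 10 seats: P1 3, P2 4, P3 3.
At 11 seats: P1 4, P2 4, P3 3.
No province's allocation decreased.

none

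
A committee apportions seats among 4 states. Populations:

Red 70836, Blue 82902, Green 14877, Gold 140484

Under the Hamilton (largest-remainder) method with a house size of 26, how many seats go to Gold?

12

The standard divisor is 309099/26 ≈ 11888.423.
Standard quotas: Red 5.9584, Blue 6.9733, Green 1.2514, Gold 11.8169.
Lower quotas: Red 5, Blue 6, Green 1, Gold 11 (sum 23, leaving 3 seats).
Remainders in descending order: Blue 0.9733, Red 0.9584, Gold 0.8169, Green 0.2514.
The surplus seats go to Blue, Red, Gold.
Gold receives 12.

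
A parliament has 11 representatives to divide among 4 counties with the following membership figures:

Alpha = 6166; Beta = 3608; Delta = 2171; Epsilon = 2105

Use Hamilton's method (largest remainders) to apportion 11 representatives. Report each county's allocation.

Alpha: 5, Beta: 3, Delta: 2, Epsilon: 1

Standard divisor: 14050 ÷ 11 ≈ 1277.273.
Standard quotas: Alpha 4.8275, Beta 2.8248, Delta 1.6997, Epsilon 1.6480.
Lower quotas: Alpha 4, Beta 2, Delta 1, Epsilon 1 (sum 8, leaving 3 seats).
Remainders in descending order: Alpha 0.8275, Beta 0.8248, Delta 0.6997, Epsilon 0.6480.
The surplus seats go to Alpha, Beta, Delta.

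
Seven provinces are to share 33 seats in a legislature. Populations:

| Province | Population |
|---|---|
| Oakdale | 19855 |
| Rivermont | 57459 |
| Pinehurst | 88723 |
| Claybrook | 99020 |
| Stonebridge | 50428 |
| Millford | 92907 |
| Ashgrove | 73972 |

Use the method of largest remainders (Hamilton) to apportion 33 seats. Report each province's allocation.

The standard divisor is 482364/33 ≈ 14617.091.
Standard quotas: Oakdale 1.3583, Rivermont 3.9309, Pinehurst 6.0698, Claybrook 6.7743, Stonebridge 3.4499, Millford 6.3561, Ashgrove 5.0607.
Lower quotas: Oakdale 1, Rivermont 3, Pinehurst 6, Claybrook 6, Stonebridge 3, Millford 6, Ashgrove 5 (sum 30, leaving 3 seats).
Remainders in descending order: Rivermont 0.9309, Claybrook 0.7743, Stonebridge 0.4499, Oakdale 0.3583, Millford 0.3561, Pinehurst 0.0698, Ashgrove 0.0607.
The surplus seats go to Rivermont, Claybrook, Stonebridge.

Oakdale: 1, Rivermont: 4, Pinehurst: 6, Claybrook: 7, Stonebridge: 4, Millford: 6, Ashgrove: 5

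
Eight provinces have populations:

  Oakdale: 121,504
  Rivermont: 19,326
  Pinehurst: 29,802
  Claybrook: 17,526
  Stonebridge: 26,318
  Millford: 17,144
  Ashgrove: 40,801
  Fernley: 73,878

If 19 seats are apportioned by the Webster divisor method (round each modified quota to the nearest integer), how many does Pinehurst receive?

2

Standard divisor 346299/19 ≈ 18226.263; standard quotas: Oakdale 6.666, Rivermont 1.060, Pinehurst 1.635, Claybrook 0.962, Stonebridge 1.444, Millford 0.941, Ashgrove 2.239, Fernley 4.053.
Rounding to the nearest integer gives Oakdale 7, Rivermont 1, Pinehurst 2, Claybrook 1, Stonebridge 1, Millford 1, Ashgrove 2, Fernley 4 — total 19, matching the house size, so no adjustment is needed.
Pinehurst receives 2.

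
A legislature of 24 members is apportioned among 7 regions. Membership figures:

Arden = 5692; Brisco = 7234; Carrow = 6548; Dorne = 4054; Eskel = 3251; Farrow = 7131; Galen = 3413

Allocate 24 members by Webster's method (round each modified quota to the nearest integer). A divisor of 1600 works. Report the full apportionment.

With modified divisor 1600: modified quotas Arden 3.558, Brisco 4.521, Carrow 4.093, Dorne 2.534, Eskel 2.032, Farrow 4.457, Galen 2.133.
Rounding to the nearest integer: Arden 4, Brisco 5, Carrow 4, Dorne 3, Eskel 2, Farrow 4, Galen 2 (total 24).

Arden 4, Brisco 5, Carrow 4, Dorne 3, Eskel 2, Farrow 4, Galen 2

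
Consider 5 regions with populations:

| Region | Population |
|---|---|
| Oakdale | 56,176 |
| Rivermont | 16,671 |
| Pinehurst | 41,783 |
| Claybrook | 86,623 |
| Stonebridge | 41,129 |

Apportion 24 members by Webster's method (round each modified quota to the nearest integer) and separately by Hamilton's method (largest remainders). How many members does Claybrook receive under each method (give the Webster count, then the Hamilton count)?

8 and 9

Webster: Oakdale 6, Rivermont 2, Pinehurst 4, Claybrook 8, Stonebridge 4.
Hamilton: Oakdale 5, Rivermont 2, Pinehurst 4, Claybrook 9, Stonebridge 4.
Claybrook gets 8 under Webster and 9 under Hamilton.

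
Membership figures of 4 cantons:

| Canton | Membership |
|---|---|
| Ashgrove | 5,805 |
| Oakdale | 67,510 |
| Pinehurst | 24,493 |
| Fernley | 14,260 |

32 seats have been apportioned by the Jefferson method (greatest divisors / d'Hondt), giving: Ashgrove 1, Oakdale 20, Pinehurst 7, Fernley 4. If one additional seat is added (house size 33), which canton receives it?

Oakdale

Priority for the next seat is population ÷ (current seats + 1).
Priorities: Ashgrove 2902.500, Oakdale 3214.762, Pinehurst 3061.625, Fernley 2852.000.
Highest priority: Oakdale.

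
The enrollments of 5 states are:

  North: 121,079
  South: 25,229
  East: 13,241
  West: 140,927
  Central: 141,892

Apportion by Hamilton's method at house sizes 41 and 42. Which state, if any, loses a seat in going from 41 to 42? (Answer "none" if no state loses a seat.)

South

At 41 seats: North 11, South 3, East 1, West 13, Central 13.
At 42 seats: North 12, South 2, East 1, West 13, Central 14.
South drops from 3 to 2.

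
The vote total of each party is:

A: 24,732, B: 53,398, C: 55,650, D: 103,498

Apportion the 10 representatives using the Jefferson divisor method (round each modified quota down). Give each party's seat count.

Standard divisor 237278/10 ≈ 23727.8; standard quotas: A 1.042, B 2.250, C 2.345, D 4.362.
Rounding down gives 1, 2, 2, 4 = 9 seats, so the divisor must be adjusted.
With modified divisor 19600: modified quotas A 1.262, B 2.724, C 2.839, D 5.281.
Rounding down: A 1, B 2, C 2, D 5 (total 10).

A: 1, B: 2, C: 2, D: 5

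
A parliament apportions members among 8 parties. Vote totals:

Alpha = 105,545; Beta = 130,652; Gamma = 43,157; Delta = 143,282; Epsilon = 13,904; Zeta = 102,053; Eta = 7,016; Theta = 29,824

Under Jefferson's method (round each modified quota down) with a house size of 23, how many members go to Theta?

1

Standard divisor 575433/23 ≈ 25018.826; standard quotas: Alpha 4.219, Beta 5.222, Gamma 1.725, Delta 5.727, Epsilon 0.556, Zeta 4.079, Eta 0.280, Theta 1.192.
Rounding down gives 4, 5, 1, 5, 0, 4, 0, 1 = 20 seats, so the divisor must be adjusted.
With modified divisor 21300: modified quotas Alpha 4.955, Beta 6.134, Gamma 2.026, Delta 6.727, Epsilon 0.653, Zeta 4.791, Eta 0.329, Theta 1.400.
Rounding down: Alpha 4, Beta 6, Gamma 2, Delta 6, Epsilon 0, Zeta 4, Eta 0, Theta 1 (total 23).
Theta receives 1.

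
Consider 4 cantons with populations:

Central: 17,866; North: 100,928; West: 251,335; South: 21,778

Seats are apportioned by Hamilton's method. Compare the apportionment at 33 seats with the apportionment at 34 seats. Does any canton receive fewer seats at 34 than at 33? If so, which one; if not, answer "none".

Central

At 33 seats: Central 2, North 8, West 21, South 2.
At 34 seats: Central 1, North 9, West 22, South 2.
Central drops from 2 to 1.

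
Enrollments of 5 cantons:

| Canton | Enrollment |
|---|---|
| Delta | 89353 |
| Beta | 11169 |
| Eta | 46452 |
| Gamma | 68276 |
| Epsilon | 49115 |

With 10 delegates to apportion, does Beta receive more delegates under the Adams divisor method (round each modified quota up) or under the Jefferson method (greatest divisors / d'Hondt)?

Adams: Delta 3, Beta 1, Eta 2, Gamma 2, Epsilon 2.
Jefferson: Delta 3, Beta 0, Eta 2, Gamma 3, Epsilon 2.
Beta gets 1 under Adams and 0 under Jefferson.

Adams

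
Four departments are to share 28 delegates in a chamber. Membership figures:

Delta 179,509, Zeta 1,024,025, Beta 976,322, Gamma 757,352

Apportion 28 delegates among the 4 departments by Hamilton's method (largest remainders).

Delta 2, Zeta 10, Beta 9, Gamma 7

Standard divisor: 2937208 ÷ 28 ≈ 104900.286.
Standard quotas: Delta 1.7112, Zeta 9.7619, Beta 9.3071, Gamma 7.2197.
Lower quotas: Delta 1, Zeta 9, Beta 9, Gamma 7 (sum 26, leaving 2 seats).
Remainders in descending order: Zeta 0.7619, Delta 0.7112, Beta 0.3071, Gamma 0.2197.
Largest remainders: Zeta, Delta receive the extra seats.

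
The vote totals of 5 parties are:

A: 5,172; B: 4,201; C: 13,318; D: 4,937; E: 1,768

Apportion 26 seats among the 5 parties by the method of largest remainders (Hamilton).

A: 5, B: 4, C: 12, D: 4, E: 1

Total 29396; standard divisor 29396/26 ≈ 1130.615.
Standard quotas: A 4.5745, B 3.7157, C 11.7794, D 4.3666, E 1.5638.
Lower quotas: A 4, B 3, C 11, D 4, E 1 (sum 23, leaving 3 seats).
Remainders in descending order: C 0.7794, B 0.7157, A 0.5745, E 0.5638, D 0.3666.
The surplus seats go to C, B, A.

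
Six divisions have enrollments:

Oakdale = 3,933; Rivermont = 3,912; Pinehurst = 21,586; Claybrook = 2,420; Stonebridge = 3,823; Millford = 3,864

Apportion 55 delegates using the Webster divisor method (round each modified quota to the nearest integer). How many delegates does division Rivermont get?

6

Standard divisor 39538/55 ≈ 718.873; standard quotas: Oakdale 5.471, Rivermont 5.442, Pinehurst 30.028, Claybrook 3.366, Stonebridge 5.318, Millford 5.375.
Rounding to the nearest integer gives 5, 5, 30, 3, 5, 5 = 53 seats, so the divisor must be adjusted.
With modified divisor 708.44: modified quotas Oakdale 5.552, Rivermont 5.522, Pinehurst 30.470, Claybrook 3.416, Stonebridge 5.396, Millford 5.454.
Rounding to the nearest integer: Oakdale 6, Rivermont 6, Pinehurst 30, Claybrook 3, Stonebridge 5, Millford 5 (total 55).
Rivermont receives 6.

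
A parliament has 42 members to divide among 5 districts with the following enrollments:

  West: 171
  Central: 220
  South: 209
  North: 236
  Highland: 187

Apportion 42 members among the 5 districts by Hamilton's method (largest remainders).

West: 7; Central: 9; South: 8; North: 10; Highland: 8

Total 1023; standard divisor 1023/42 ≈ 24.357.
Standard quotas: West 7.021, Central 9.032, South 8.581, North 9.689, Highland 7.677.
Lower quotas: West 7, Central 9, South 8, North 9, Highland 7 (sum 40, leaving 2 seats).
Remainders in descending order: North 0.689, Highland 0.677, South 0.581, Central 0.032, West 0.021.
The surplus seats go to North, Highland.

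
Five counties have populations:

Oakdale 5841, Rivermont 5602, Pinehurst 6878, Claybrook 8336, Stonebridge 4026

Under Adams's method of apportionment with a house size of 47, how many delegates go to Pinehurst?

Standard divisor 30683/47 ≈ 652.83; standard quotas: Oakdale 8.947, Rivermont 8.581, Pinehurst 10.536, Claybrook 12.769, Stonebridge 6.167.
Rounding up gives 9, 9, 11, 13, 7 = 49 seats, so the divisor must be adjusted.
With modified divisor 690: modified quotas Oakdale 8.465, Rivermont 8.119, Pinehurst 9.968, Claybrook 12.081, Stonebridge 5.835.
Rounding up: Oakdale 9, Rivermont 9, Pinehurst 10, Claybrook 13, Stonebridge 6 (total 47).
Pinehurst receives 10.

10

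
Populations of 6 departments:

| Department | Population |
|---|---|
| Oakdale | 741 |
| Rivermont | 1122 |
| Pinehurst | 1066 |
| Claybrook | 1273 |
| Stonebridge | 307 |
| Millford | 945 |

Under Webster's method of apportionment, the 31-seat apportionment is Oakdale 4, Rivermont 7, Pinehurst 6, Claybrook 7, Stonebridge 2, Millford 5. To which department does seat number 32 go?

Priority for the next seat is population ÷ (current seats + 0.5).
Priorities: Oakdale 164.667, Rivermont 149.600, Pinehurst 164.000, Claybrook 169.733, Stonebridge 122.800, Millford 171.818.
Highest priority: Millford.

Millford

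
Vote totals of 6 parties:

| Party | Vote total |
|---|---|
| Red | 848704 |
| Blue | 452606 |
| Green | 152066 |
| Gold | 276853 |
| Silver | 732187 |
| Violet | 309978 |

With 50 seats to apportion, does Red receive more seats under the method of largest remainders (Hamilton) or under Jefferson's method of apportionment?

Jefferson

Hamilton: Red 15, Blue 8, Green 3, Gold 5, Silver 13, Violet 6.
Jefferson: Red 16, Blue 8, Green 2, Gold 5, Silver 14, Violet 5.
Red gets 15 under Hamilton and 16 under Jefferson.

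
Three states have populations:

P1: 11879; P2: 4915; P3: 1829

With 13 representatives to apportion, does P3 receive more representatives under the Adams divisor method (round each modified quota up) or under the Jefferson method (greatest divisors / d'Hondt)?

Adams: P1 8, P2 3, P3 2.
Jefferson: P1 9, P2 3, P3 1.
P3 gets 2 under Adams and 1 under Jefferson.

Adams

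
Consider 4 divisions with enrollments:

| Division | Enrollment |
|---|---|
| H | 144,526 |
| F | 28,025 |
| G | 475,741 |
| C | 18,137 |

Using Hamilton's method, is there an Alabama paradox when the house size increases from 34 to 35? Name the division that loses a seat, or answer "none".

F

At 34 seats: H 7, F 2, G 24, C 1.
At 35 seats: H 8, F 1, G 25, C 1.
F drops from 2 to 1.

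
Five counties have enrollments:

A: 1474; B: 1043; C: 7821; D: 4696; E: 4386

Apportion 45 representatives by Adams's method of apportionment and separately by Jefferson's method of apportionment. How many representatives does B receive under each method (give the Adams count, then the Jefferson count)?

3 and 2

Adams: A 4, B 3, C 17, D 11, E 10.
Jefferson: A 3, B 2, C 19, D 11, E 10.
B gets 3 under Adams and 2 under Jefferson.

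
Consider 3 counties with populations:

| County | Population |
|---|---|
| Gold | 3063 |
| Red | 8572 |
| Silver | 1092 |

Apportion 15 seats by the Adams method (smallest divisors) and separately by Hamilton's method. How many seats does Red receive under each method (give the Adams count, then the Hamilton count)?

Adams: Gold 4, Red 9, Silver 2.
Hamilton: Gold 4, Red 10, Silver 1.
Red gets 9 under Adams and 10 under Hamilton.

9 and 10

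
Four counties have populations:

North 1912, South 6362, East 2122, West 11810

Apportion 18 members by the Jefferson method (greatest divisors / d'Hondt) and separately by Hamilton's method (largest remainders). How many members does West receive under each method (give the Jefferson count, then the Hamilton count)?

Jefferson: North 1, South 5, East 1, West 11.
Hamilton: North 1, South 5, East 2, West 10.
West gets 11 under Jefferson and 10 under Hamilton.

11 and 10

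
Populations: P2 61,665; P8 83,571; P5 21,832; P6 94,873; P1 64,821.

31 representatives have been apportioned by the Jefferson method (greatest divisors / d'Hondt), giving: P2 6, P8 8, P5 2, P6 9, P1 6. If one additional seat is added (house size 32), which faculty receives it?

P6

Priority for the next seat is population ÷ (current seats + 1).
Priorities: P2 8809.286, P8 9285.667, P5 7277.333, P6 9487.300, P1 9260.143.
Highest priority: P6.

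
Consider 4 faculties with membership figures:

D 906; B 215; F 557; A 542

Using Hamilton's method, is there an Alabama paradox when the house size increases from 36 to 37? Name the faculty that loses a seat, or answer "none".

none

At 36 seats: D 15, B 3, F 9, A 9.
At 37 seats: D 15, B 4, F 9, A 9.
No faculty's allocation decreased.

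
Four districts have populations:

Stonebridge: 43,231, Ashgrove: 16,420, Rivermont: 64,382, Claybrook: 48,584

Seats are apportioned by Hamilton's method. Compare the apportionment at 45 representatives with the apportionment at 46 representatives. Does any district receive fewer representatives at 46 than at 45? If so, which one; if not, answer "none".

none

At 45 seats: Stonebridge 11, Ashgrove 4, Rivermont 17, Claybrook 13.
At 46 seats: Stonebridge 12, Ashgrove 4, Rivermont 17, Claybrook 13.
No district's allocation decreased.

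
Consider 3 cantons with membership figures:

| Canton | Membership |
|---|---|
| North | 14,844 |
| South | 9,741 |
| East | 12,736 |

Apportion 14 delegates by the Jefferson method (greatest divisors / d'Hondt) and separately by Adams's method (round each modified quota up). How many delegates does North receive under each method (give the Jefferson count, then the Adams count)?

Jefferson: North 6, South 3, East 5.
Adams: North 5, South 4, East 5.
North gets 6 under Jefferson and 5 under Adams.

6 and 5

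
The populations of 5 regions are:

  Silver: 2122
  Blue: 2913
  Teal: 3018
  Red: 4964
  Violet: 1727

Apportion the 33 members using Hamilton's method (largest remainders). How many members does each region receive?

The standard divisor is 14744/33 ≈ 446.788.
Standard quotas: Silver 4.749, Blue 6.520, Teal 6.755, Red 11.110, Violet 3.865.
Lower quotas: Silver 4, Blue 6, Teal 6, Red 11, Violet 3 (sum 30, leaving 3 seats).
Remainders in descending order: Violet 0.865, Teal 0.755, Silver 0.749, Blue 0.520, Red 0.110.
The surplus seats go to Violet, Teal, Silver.

Silver=5, Blue=6, Teal=7, Red=11, Violet=4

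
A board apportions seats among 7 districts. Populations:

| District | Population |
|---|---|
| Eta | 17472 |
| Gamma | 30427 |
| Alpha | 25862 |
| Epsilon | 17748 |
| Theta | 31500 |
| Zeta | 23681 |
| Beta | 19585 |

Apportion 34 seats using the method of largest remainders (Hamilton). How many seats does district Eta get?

4

Standard divisor: 166275 ÷ 34 ≈ 4890.441.
Standard quotas: Eta 3.5727, Gamma 6.2217, Alpha 5.2883, Epsilon 3.6291, Theta 6.4411, Zeta 4.8423, Beta 4.0048.
Lower quotas: Eta 3, Gamma 6, Alpha 5, Epsilon 3, Theta 6, Zeta 4, Beta 4 (sum 31, leaving 3 seats).
Remainders in descending order: Zeta 0.8423, Epsilon 0.6291, Eta 0.5727, Theta 0.4411, Alpha 0.2883, Gamma 0.2217, Beta 0.0048.
Largest remainders: Zeta, Epsilon, Eta receive the extra seats.
Eta receives 4.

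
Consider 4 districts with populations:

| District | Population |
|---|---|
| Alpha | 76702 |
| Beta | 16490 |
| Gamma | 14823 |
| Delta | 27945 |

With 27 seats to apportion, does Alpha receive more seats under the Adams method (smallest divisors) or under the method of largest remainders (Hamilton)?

Hamilton

Adams: Alpha 14, Beta 4, Gamma 3, Delta 6.
Hamilton: Alpha 15, Beta 3, Gamma 3, Delta 6.
Alpha gets 14 under Adams and 15 under Hamilton.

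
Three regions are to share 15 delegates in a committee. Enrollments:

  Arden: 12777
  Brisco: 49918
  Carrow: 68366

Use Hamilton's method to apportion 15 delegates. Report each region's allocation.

Arden 1, Brisco 6, Carrow 8

Total 131061; standard divisor 131061/15 ≈ 8737.4.
Standard quotas: Arden 1.4623, Brisco 5.7131, Carrow 7.8245.
Lower quotas: Arden 1, Brisco 5, Carrow 7 (sum 13, leaving 2 seats).
Remainders in descending order: Carrow 0.8245, Brisco 0.7131, Arden 0.4623.
Largest remainders: Carrow, Brisco receive the extra seats.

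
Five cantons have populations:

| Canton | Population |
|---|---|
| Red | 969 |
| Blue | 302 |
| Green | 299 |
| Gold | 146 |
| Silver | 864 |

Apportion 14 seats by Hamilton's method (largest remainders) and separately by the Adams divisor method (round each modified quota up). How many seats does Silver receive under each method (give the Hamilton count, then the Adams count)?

5 and 4

Hamilton: Red 5, Blue 2, Green 1, Gold 1, Silver 5.
Adams: Red 5, Blue 2, Green 2, Gold 1, Silver 4.
Silver gets 5 under Hamilton and 4 under Adams.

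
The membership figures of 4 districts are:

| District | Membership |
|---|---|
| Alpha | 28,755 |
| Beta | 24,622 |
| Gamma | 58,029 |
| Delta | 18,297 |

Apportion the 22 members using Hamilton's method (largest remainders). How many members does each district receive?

Total 129703; standard divisor 129703/22 ≈ 5895.591.
Standard quotas: Alpha 4.8774, Beta 4.1763, Gamma 9.8428, Delta 3.1035.
Lower quotas: Alpha 4, Beta 4, Gamma 9, Delta 3 (sum 20, leaving 2 seats).
Remainders in descending order: Alpha 0.8774, Gamma 0.8428, Beta 0.1763, Delta 0.1035.
Largest remainders: Alpha, Gamma receive the extra seats.

Alpha=5; Beta=4; Gamma=10; Delta=3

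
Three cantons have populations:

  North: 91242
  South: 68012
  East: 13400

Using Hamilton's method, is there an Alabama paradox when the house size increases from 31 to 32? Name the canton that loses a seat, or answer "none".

East

At 31 seats: North 16, South 12, East 3.
At 32 seats: North 17, South 13, East 2.
East drops from 3 to 2.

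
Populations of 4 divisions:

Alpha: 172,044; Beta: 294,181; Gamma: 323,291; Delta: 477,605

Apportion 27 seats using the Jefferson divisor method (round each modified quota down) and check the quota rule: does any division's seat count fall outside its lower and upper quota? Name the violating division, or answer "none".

none

Standard quotas: Alpha 3.666, Beta 6.268, Gamma 6.889, Delta 10.177.
Jefferson allocation: Alpha 3, Beta 6, Gamma 7, Delta 11.
Every allocation lies between the lower and upper quota.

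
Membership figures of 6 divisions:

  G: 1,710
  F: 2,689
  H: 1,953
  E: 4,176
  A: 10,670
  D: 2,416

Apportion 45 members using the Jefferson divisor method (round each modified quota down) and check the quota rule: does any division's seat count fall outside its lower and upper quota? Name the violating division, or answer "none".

Standard quotas: G 3.259, F 5.124, H 3.722, E 7.958, A 20.333, D 4.604.
Jefferson allocation: G 3, F 5, H 4, E 8, A 21, D 4.
Every allocation lies between the lower and upper quota.

none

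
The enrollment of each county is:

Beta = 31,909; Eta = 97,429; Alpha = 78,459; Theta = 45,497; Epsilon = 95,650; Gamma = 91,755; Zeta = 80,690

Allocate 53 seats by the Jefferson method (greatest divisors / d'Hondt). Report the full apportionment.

Beta: 3, Eta: 10, Alpha: 8, Theta: 4, Epsilon: 10, Gamma: 10, Zeta: 8

Standard divisor 521389/53 ≈ 9837.528; standard quotas: Beta 3.244, Eta 9.904, Alpha 7.975, Theta 4.625, Epsilon 9.723, Gamma 9.327, Zeta 8.202.
Rounding down gives 3, 9, 7, 4, 9, 9, 8 = 49 seats, so the divisor must be adjusted.
With modified divisor 9140: modified quotas Beta 3.491, Eta 10.660, Alpha 8.584, Theta 4.978, Epsilon 10.465, Gamma 10.039, Zeta 8.828.
Rounding down: Beta 3, Eta 10, Alpha 8, Theta 4, Epsilon 10, Gamma 10, Zeta 8 (total 53).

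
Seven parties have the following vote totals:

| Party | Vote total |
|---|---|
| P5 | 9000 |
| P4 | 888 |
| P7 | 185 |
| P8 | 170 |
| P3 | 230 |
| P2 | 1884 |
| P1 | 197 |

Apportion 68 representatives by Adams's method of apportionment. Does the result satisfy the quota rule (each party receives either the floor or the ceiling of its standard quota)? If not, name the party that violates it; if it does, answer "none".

P5

Standard quotas: P5 48.749, P4 4.810, P7 1.002, P8 0.921, P3 1.246, P2 10.205, P1 1.067.
Adams allocation: P5 47, P4 5, P7 1, P8 1, P3 2, P2 10, P1 2.
P5 has quota 48.749 (lower 48, upper 49) but receives 47 — outside the quota interval.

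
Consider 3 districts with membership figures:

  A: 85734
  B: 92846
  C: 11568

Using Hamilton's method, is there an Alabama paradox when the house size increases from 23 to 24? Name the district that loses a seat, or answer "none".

C

At 23 seats: A 10, B 11, C 2.
At 24 seats: A 11, B 12, C 1.
C drops from 2 to 1.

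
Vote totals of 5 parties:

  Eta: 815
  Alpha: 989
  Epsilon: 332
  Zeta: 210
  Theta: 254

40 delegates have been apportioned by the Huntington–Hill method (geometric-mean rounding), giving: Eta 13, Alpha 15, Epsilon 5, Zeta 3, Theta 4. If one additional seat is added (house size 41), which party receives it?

Priority for the next seat is population ÷ (√(s·(s+1))).
Priorities: Eta 60.412, Alpha 63.840, Epsilon 60.615, Zeta 60.622, Theta 56.796.
Highest priority: Alpha.

Alpha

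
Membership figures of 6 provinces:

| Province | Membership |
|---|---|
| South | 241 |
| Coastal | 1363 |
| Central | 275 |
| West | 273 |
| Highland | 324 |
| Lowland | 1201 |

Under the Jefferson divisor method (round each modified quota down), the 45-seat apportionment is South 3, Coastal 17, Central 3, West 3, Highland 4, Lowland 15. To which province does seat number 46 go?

Priority for the next seat is population ÷ (current seats + 1).
Priorities: South 60.250, Coastal 75.722, Central 68.750, West 68.250, Highland 64.800, Lowland 75.062.
Highest priority: Coastal.

Coastal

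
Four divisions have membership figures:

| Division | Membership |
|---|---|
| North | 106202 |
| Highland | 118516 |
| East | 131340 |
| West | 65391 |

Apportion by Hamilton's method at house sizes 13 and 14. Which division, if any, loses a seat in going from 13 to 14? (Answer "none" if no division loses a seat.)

none

At 13 seats: North 3, Highland 4, East 4, West 2.
At 14 seats: North 4, Highland 4, East 4, West 2.
No division's allocation decreased.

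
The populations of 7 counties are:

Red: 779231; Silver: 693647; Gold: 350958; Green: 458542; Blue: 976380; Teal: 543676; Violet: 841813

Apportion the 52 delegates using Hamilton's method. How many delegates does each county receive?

Red=9, Silver=8, Gold=4, Green=5, Blue=11, Teal=6, Violet=9

Standard divisor: 4644247 ÷ 52 ≈ 89312.442.
Standard quotas: Red 8.7248, Silver 7.7665, Gold 3.9296, Green 5.1341, Blue 10.9322, Teal 6.0873, Violet 9.4255.
Lower quotas: Red 8, Silver 7, Gold 3, Green 5, Blue 10, Teal 6, Violet 9 (sum 48, leaving 4 seats).
Remainders in descending order: Blue 0.9322, Gold 0.9296, Silver 0.7665, Red 0.7248, Violet 0.4255, Green 0.1341, Teal 0.0873.
Largest remainders: Blue, Gold, Silver, Red receive the extra seats.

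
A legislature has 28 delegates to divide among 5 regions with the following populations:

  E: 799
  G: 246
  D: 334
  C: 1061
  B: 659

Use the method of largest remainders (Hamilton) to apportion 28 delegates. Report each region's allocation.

The standard divisor is 3099/28 ≈ 110.679.
Standard quotas: E 7.219, G 2.223, D 3.018, C 9.586, B 5.954.
Lower quotas: E 7, G 2, D 3, C 9, B 5 (sum 26, leaving 2 seats).
Remainders in descending order: B 0.954, C 0.586, G 0.223, E 0.219, D 0.018.
Largest remainders: B, C receive the extra seats.

E 7, G 2, D 3, C 10, B 6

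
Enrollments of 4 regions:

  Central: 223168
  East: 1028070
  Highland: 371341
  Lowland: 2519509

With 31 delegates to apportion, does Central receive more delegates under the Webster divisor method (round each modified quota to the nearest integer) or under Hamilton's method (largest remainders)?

Webster

Webster: Central 2, East 8, Highland 3, Lowland 18.
Hamilton: Central 1, East 8, Highland 3, Lowland 19.
Central gets 2 under Webster and 1 under Hamilton.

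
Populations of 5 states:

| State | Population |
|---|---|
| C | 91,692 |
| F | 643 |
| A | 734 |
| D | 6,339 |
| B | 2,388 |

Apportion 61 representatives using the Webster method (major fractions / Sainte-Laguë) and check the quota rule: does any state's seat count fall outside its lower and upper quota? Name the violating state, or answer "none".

C

Standard quotas: C 54.945, F 0.385, A 0.440, D 3.799, B 1.431.
Webster allocation: C 56, F 0, A 0, D 4, B 1.
C has quota 54.945 (lower 54, upper 55) but receives 56 — outside the quota interval.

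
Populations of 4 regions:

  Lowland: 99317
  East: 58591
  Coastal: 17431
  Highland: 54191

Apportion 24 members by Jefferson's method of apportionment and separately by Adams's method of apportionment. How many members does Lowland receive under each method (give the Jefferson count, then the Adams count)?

11 and 10

Jefferson: Lowland 11, East 6, Coastal 1, Highland 6.
Adams: Lowland 10, East 6, Coastal 2, Highland 6.
Lowland gets 11 under Jefferson and 10 under Adams.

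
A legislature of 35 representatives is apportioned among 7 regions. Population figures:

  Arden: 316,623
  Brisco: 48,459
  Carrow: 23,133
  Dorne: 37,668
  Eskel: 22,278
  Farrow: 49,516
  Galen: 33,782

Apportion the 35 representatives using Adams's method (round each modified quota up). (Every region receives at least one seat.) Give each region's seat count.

Arden 19, Brisco 3, Carrow 2, Dorne 3, Eskel 2, Farrow 3, Galen 3

Standard divisor 531459/35 ≈ 15184.543; standard quotas: Arden 20.852, Brisco 3.191, Carrow 1.523, Dorne 2.481, Eskel 1.467, Farrow 3.261, Galen 2.225.
Rounding up gives 21, 4, 2, 3, 2, 4, 3 = 39 seats, so the divisor must be adjusted.
With modified divisor 16709.7: modified quotas Arden 18.948, Brisco 2.900, Carrow 1.384, Dorne 2.254, Eskel 1.333, Farrow 2.963, Galen 2.022.
Rounding up: Arden 19, Brisco 3, Carrow 2, Dorne 3, Eskel 2, Farrow 3, Galen 3 (total 35).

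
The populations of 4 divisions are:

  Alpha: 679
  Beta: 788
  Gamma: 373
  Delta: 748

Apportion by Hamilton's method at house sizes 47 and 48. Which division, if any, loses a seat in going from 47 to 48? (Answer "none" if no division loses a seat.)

At 47 seats: Alpha 12, Beta 14, Gamma 7, Delta 14.
At 48 seats: Alpha 12, Beta 15, Gamma 7, Delta 14.
No division's allocation decreased.

none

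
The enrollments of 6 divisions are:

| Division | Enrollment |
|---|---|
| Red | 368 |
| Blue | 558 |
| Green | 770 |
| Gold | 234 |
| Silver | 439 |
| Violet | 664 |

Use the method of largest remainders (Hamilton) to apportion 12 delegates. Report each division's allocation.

Total 3033; standard divisor 3033/12 ≈ 252.75.
Standard quotas: Red 1.456, Blue 2.208, Green 3.046, Gold 0.926, Silver 1.737, Violet 2.627.
Lower quotas: Red 1, Blue 2, Green 3, Gold 0, Silver 1, Violet 2 (sum 9, leaving 3 seats).
Remainders in descending order: Gold 0.926, Silver 0.737, Violet 0.627, Red 0.456, Blue 0.208, Green 0.046.
The surplus seats go to Gold, Silver, Violet.

Red 1; Blue 2; Green 3; Gold 1; Silver 2; Violet 3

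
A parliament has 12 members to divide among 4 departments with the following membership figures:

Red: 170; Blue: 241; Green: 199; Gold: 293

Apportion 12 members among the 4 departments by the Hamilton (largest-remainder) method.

Red=2, Blue=3, Green=3, Gold=4

Total 903; standard divisor 903/12 ≈ 75.25.
Standard quotas: Red 2.259, Blue 3.203, Green 2.645, Gold 3.894.
Lower quotas: Red 2, Blue 3, Green 2, Gold 3 (sum 10, leaving 2 seats).
Remainders in descending order: Gold 0.894, Green 0.645, Red 0.259, Blue 0.203.
The surplus seats go to Gold, Green.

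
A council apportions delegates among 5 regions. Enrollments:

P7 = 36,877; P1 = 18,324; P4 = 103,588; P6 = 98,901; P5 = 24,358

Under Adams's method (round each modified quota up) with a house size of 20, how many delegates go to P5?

2

Standard divisor 282048/20 ≈ 14102.4; standard quotas: P7 2.615, P1 1.299, P4 7.345, P6 7.013, P5 1.727.
Rounding up gives 3, 2, 8, 8, 2 = 23 seats, so the divisor must be adjusted.
With modified divisor 16900: modified quotas P7 2.182, P1 1.084, P4 6.129, P6 5.852, P5 1.441.
Rounding up: P7 3, P1 2, P4 7, P6 6, P5 2 (total 20).
P5 receives 2.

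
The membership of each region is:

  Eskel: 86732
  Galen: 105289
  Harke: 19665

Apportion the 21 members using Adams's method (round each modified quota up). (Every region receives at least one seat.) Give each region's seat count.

Eskel 9, Galen 10, Harke 2

Standard divisor 211686/21 ≈ 10080.286; standard quotas: Eskel 8.604, Galen 10.445, Harke 1.951.
Rounding up gives 9, 11, 2 = 22 seats, so the divisor must be adjusted.
With modified divisor 10700: modified quotas Eskel 8.106, Galen 9.840, Harke 1.838.
Rounding up: Eskel 9, Galen 10, Harke 2 (total 21).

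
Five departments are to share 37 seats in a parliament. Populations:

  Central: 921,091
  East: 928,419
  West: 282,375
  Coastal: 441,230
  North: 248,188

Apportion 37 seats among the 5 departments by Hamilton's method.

The standard divisor is 2821303/37 ≈ 76251.432.
Standard quotas: Central 12.0797, East 12.1758, West 3.7032, Coastal 5.7865, North 3.2549.
Lower quotas: Central 12, East 12, West 3, Coastal 5, North 3 (sum 35, leaving 2 seats).
Remainders in descending order: Coastal 0.7865, West 0.7032, North 0.2549, East 0.1758, Central 0.0797.
The surplus seats go to Coastal, West.

Central 12, East 12, West 4, Coastal 6, North 3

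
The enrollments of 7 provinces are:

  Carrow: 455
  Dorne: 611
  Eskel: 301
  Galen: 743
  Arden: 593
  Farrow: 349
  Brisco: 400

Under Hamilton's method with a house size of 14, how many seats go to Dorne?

Total 3452; standard divisor 3452/14 ≈ 246.571.
Standard quotas: Carrow 1.845, Dorne 2.478, Eskel 1.221, Galen 3.013, Arden 2.405, Farrow 1.415, Brisco 1.622.
Lower quotas: Carrow 1, Dorne 2, Eskel 1, Galen 3, Arden 2, Farrow 1, Brisco 1 (sum 11, leaving 3 seats).
Remainders in descending order: Carrow 0.845, Brisco 0.622, Dorne 0.478, Farrow 0.415, Arden 0.405, Eskel 0.221, Galen 0.013.
Largest remainders: Carrow, Brisco, Dorne receive the extra seats.
Dorne receives 3.

3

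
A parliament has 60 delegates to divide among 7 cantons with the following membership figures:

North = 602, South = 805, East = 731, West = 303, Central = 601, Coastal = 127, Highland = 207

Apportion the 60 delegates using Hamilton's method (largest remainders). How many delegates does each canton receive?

North: 11, South: 14, East: 13, West: 5, Central: 11, Coastal: 2, Highland: 4

The standard divisor is 3376/60 ≈ 56.267.
Standard quotas: North 10.699, South 14.307, East 12.992, West 5.385, Central 10.681, Coastal 2.257, Highland 3.679.
Lower quotas: North 10, South 14, East 12, West 5, Central 10, Coastal 2, Highland 3 (sum 56, leaving 4 seats).
Remainders in descending order: East 0.992, North 0.699, Central 0.681, Highland 0.679, West 0.385, South 0.307, Coastal 0.257.
Largest remainders: East, North, Central, Highland receive the extra seats.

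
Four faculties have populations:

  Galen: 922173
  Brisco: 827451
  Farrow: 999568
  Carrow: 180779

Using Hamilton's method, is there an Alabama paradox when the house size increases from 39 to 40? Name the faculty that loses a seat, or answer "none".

Carrow

At 39 seats: Galen 12, Brisco 11, Farrow 13, Carrow 3.
At 40 seats: Galen 13, Brisco 11, Farrow 14, Carrow 2.
Carrow drops from 3 to 2.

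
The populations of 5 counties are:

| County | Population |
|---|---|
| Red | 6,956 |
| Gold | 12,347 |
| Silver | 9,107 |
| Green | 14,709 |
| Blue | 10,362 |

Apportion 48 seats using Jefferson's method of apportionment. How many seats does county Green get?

Standard divisor 53481/48 ≈ 1114.188; standard quotas: Red 6.243, Gold 11.082, Silver 8.174, Green 13.202, Blue 9.300.
Rounding down gives 6, 11, 8, 13, 9 = 47 seats, so the divisor must be adjusted.
With modified divisor 1040: modified quotas Red 6.688, Gold 11.872, Silver 8.757, Green 14.143, Blue 9.963.
Rounding down: Red 6, Gold 11, Silver 8, Green 14, Blue 9 (total 48).
Green receives 14.

14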